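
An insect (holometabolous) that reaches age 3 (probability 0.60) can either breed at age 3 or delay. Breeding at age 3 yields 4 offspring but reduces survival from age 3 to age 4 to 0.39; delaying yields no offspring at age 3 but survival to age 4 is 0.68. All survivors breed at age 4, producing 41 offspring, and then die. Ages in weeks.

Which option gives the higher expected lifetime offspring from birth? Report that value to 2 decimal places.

16.73

breed at age 3: R₀ = 0.60 × (4 + 0.39 × 41) = 0.60 × 19.9900 = 11.9940
delay to age 4: R₀ = 0.60 × (0.68 × 41) = 0.60 × 27.8800 = 16.7280
Higher: delay to age 4 (16.7280).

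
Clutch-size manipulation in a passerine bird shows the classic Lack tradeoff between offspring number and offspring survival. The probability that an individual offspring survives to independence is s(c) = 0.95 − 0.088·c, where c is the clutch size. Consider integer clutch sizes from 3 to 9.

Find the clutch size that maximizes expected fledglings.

5

Expected fledglings = c × s(c):
  c=3: 3 × 0.686 = 2.058
  c=4: 4 × 0.598 = 2.392
  c=5: 5 × 0.510 = 2.550
  c=6: 6 × 0.422 = 2.532
  c=7: 7 × 0.334 = 2.338
  c=8: 8 × 0.246 = 1.968
  c=9: 9 × 0.158 = 1.422
Maximum at c = 5 (2.550 fledglings).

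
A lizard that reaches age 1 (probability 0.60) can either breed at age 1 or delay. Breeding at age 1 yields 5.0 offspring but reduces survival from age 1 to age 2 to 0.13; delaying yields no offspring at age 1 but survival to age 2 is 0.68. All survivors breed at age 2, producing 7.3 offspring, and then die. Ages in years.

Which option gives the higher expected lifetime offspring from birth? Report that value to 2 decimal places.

breed at age 1: R₀ = 0.60 × (5.0 + 0.13 × 7.3) = 0.60 × 5.9490 = 3.5694
delay to age 2: R₀ = 0.60 × (0.68 × 7.3) = 0.60 × 4.9640 = 2.9784
Higher: breed at age 1 (3.5694).

3.57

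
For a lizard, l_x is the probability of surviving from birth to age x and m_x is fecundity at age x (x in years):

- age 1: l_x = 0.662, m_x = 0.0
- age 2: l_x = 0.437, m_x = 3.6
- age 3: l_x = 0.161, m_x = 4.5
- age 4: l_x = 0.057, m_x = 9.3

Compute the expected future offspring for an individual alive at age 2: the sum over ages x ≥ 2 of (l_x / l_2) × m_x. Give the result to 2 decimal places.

l_2 = 0.437. Conditional survival from age 2 to x is l_x / l_2.
  x=2: (0.437/0.437) × 3.6 = 3.6000
  x=3: (0.161/0.437) × 4.5 = 1.6579
  x=4: (0.057/0.437) × 9.3 = 1.2130
Sum = 3.6000 + 1.6579 + 1.2130 = 6.4709

6.47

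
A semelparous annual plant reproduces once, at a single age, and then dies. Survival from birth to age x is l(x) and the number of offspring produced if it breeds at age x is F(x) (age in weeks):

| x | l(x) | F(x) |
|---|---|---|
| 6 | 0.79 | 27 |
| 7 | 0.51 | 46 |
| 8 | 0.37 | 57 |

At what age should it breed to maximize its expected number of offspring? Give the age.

7

Expected offspring if breeding at age x = l(x) × F(x):
  age 6: 0.79 × 27 = 21.330
  age 7: 0.51 × 46 = 23.460
  age 8: 0.37 × 57 = 21.090
Maximum at age 7 (23.460).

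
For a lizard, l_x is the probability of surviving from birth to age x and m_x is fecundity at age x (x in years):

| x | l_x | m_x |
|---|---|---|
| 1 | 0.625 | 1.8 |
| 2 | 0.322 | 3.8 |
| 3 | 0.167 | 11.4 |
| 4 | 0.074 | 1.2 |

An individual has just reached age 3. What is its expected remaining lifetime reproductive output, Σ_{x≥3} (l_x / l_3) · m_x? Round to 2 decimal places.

11.93

l_3 = 0.167. Conditional survival from age 3 to x is l_x / l_3.
  x=3: (0.167/0.167) × 11.4 = 11.4000
  x=4: (0.074/0.167) × 1.2 = 0.5317
Sum = 11.4000 + 0.5317 = 11.9317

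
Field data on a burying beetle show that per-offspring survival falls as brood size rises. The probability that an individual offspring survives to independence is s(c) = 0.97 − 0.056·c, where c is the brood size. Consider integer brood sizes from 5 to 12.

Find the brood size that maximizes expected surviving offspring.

9

Expected surviving offspring = c × s(c):
  c=5: 5 × 0.690 = 3.450
  c=6: 6 × 0.634 = 3.804
  c=7: 7 × 0.578 = 4.046
  c=8: 8 × 0.522 = 4.176
  c=9: 9 × 0.466 = 4.194
  c=10: 10 × 0.410 = 4.100
  c=11: 11 × 0.354 = 3.894
  c=12: 12 × 0.298 = 3.576
Maximum at c = 9 (4.194 surviving offspring).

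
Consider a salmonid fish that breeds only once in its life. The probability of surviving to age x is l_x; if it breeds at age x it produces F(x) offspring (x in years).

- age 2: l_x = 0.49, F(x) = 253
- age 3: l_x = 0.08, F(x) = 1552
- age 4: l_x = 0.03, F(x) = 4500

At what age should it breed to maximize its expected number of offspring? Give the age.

Expected offspring if breeding at age x = l_x × F(x):
  age 2: 0.49 × 253 = 123.970
  age 3: 0.08 × 1552 = 124.160
  age 4: 0.03 × 4500 = 135.000
Maximum at age 4 (135.000).

4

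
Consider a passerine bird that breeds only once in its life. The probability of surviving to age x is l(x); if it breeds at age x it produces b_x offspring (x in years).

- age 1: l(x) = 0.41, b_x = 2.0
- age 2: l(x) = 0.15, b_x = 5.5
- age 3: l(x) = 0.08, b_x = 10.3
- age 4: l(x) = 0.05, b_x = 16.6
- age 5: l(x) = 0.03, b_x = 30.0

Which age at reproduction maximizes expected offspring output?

Expected offspring if breeding at age x = l(x) × b_x:
  age 1: 0.41 × 2.0 = 0.820
  age 2: 0.15 × 5.5 = 0.825
  age 3: 0.08 × 10.3 = 0.824
  age 4: 0.05 × 16.6 = 0.830
  age 5: 0.03 × 30.0 = 0.900
Maximum at age 5 (0.900).

5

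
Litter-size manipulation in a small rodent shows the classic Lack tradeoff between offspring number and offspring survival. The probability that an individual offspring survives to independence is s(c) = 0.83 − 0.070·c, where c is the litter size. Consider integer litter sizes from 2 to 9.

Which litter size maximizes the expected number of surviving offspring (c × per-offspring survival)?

Expected surviving offspring = c × s(c):
  c=2: 2 × 0.690 = 1.380
  c=3: 3 × 0.620 = 1.860
  c=4: 4 × 0.550 = 2.200
  c=5: 5 × 0.480 = 2.400
  c=6: 6 × 0.410 = 2.460
  c=7: 7 × 0.340 = 2.380
  c=8: 8 × 0.270 = 2.160
  c=9: 9 × 0.200 = 1.800
Maximum at c = 6 (2.460 surviving offspring).

6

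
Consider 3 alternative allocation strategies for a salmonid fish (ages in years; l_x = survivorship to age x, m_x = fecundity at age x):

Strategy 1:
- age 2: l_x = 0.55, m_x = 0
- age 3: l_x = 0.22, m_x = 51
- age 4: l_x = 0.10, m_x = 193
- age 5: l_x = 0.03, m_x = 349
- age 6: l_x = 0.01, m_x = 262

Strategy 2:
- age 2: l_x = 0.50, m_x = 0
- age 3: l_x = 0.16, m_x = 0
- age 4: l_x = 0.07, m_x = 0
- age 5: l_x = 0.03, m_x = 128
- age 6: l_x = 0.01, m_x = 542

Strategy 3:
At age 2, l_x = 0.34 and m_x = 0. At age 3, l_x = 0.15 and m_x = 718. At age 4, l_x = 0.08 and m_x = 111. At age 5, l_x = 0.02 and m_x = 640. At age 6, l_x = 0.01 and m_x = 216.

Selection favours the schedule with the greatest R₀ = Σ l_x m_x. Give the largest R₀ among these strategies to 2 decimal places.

131.54

Strategy 1: R₀ = 0.55×0 + 0.22×51 + 0.10×193 + 0.03×349 + 0.01×262 = 43.6100
Strategy 2: R₀ = 0.50×0 + 0.16×0 + 0.07×0 + 0.03×128 + 0.01×542 = 9.2600
Strategy 3: R₀ = 0.34×0 + 0.15×718 + 0.08×111 + 0.02×640 + 0.01×216 = 131.5400
Highest R₀: strategy 3 with 131.5400.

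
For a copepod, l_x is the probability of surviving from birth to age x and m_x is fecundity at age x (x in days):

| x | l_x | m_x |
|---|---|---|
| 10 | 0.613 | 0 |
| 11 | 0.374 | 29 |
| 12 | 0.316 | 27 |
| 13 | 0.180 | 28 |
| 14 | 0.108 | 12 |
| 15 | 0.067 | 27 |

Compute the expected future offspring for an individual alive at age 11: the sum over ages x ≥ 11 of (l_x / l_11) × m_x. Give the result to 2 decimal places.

73.59

l_11 = 0.374. Conditional survival from age 11 to x is l_x / l_11.
  x=11: (0.374/0.374) × 29 = 29.0000
  x=12: (0.316/0.374) × 27 = 22.8128
  x=13: (0.180/0.374) × 28 = 13.4759
  x=14: (0.108/0.374) × 12 = 3.4652
  x=15: (0.067/0.374) × 27 = 4.8369
Sum = 29.0000 + 22.8128 + 13.4759 + 3.4652 + 4.8369 = 73.5909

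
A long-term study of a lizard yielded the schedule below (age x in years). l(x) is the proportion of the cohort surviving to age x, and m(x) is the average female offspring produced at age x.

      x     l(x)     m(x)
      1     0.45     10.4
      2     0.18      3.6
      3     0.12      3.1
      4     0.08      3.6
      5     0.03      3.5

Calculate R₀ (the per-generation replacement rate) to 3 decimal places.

6.093

R₀ = Σ l(x) m(x):
  age 1: 0.45 × 10.4 = 4.6800
  age 2: 0.18 × 3.6 = 0.6480
  age 3: 0.12 × 3.1 = 0.3720
  age 4: 0.08 × 3.6 = 0.2880
  age 5: 0.03 × 3.5 = 0.1050
R₀ = 4.6800 + 0.6480 + 0.3720 + 0.2880 + 0.1050 = 6.0930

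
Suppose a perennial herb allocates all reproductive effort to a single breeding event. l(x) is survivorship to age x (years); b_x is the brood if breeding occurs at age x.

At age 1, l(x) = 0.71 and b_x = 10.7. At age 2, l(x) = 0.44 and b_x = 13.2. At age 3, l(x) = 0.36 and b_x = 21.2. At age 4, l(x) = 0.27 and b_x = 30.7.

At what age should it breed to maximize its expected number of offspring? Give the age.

4

Expected offspring if breeding at age x = l(x) × b_x:
  age 1: 0.71 × 10.7 = 7.597
  age 2: 0.44 × 13.2 = 5.808
  age 3: 0.36 × 21.2 = 7.632
  age 4: 0.27 × 30.7 = 8.289
Maximum at age 4 (8.289).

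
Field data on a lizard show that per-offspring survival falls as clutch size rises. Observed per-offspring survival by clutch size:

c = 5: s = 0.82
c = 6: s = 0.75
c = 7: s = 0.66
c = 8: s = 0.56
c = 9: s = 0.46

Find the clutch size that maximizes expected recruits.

Expected recruits = c × s(c):
  c=5: 5 × 0.82 = 4.100
  c=6: 6 × 0.75 = 4.500
  c=7: 7 × 0.66 = 4.620
  c=8: 8 × 0.56 = 4.480
  c=9: 9 × 0.46 = 4.140
Maximum at c = 7 (4.620 recruits).

7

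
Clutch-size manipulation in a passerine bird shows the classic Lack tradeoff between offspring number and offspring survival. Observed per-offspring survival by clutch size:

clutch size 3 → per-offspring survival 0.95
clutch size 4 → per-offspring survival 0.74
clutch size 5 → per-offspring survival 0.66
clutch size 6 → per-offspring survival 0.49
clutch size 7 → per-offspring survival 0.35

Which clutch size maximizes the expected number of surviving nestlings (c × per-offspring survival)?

5

Expected surviving nestlings = c × s(c):
  c=3: 3 × 0.95 = 2.850
  c=4: 4 × 0.74 = 2.960
  c=5: 5 × 0.66 = 3.300
  c=6: 6 × 0.49 = 2.940
  c=7: 7 × 0.35 = 2.450
Maximum at c = 5 (3.300 surviving nestlings).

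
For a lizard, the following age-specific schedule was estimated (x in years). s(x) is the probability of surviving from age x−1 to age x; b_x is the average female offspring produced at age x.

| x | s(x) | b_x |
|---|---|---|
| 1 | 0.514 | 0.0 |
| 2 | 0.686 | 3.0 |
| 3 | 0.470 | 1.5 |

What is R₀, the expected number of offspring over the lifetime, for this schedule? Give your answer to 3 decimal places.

1.306

Survivorship from birth: l_x = s_1·s_2·…·s_x.
  l_1 = 0.51400
  l_2 = 0.35260
  l_3 = 0.16572
R₀ = Σ l_x b_x:
  age 1: 0.51400 × 0.0 = 0.0000
  age 2: 0.35260 × 3.0 = 1.0578
  age 3: 0.16572 × 1.5 = 0.2486
R₀ = 0.0000 + 1.0578 + 0.2486 = 1.3064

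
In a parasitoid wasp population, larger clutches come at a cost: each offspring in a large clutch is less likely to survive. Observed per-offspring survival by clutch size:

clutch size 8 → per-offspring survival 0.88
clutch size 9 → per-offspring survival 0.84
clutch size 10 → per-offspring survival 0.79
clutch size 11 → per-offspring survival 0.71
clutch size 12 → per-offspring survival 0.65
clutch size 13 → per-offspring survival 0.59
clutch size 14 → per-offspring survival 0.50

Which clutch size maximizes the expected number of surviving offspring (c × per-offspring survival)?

10

Expected surviving offspring = c × s(c):
  c=8: 8 × 0.88 = 7.040
  c=9: 9 × 0.84 = 7.560
  c=10: 10 × 0.79 = 7.900
  c=11: 11 × 0.71 = 7.810
  c=12: 12 × 0.65 = 7.800
  c=13: 13 × 0.59 = 7.670
  c=14: 14 × 0.50 = 7.000
Maximum at c = 10 (7.900 surviving offspring).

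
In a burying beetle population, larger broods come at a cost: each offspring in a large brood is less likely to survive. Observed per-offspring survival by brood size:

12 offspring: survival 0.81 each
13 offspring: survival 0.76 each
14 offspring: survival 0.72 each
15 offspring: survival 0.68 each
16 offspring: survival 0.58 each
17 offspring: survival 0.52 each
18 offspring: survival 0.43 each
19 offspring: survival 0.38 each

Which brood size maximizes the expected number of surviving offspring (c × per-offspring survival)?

15

Expected surviving offspring = c × s(c):
  c=12: 12 × 0.81 = 9.720
  c=13: 13 × 0.76 = 9.880
  c=14: 14 × 0.72 = 10.080
  c=15: 15 × 0.68 = 10.200
  c=16: 16 × 0.58 = 9.280
  c=17: 17 × 0.52 = 8.840
  c=18: 18 × 0.43 = 7.740
  c=19: 19 × 0.38 = 7.220
Maximum at c = 15 (10.200 surviving offspring).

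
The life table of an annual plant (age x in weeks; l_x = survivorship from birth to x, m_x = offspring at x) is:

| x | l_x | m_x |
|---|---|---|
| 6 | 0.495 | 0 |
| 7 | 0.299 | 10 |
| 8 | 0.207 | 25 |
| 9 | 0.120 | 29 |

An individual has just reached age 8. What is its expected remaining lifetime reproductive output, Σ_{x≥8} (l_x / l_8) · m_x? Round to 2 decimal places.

41.81

l_8 = 0.207. Conditional survival from age 8 to x is l_x / l_8.
  x=8: (0.207/0.207) × 25 = 25.0000
  x=9: (0.120/0.207) × 29 = 16.8116
Sum = 25.0000 + 16.8116 = 41.8116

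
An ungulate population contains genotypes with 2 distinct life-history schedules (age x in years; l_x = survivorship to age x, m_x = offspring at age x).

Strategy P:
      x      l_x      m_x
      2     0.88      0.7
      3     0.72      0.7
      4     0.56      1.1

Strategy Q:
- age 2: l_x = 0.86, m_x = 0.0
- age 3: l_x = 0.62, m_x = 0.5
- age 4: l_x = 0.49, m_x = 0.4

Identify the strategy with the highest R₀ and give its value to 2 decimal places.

Strategy P: R₀ = 0.88×0.7 + 0.72×0.7 + 0.56×1.1 = 1.7360
Strategy Q: R₀ = 0.86×0.0 + 0.62×0.5 + 0.49×0.4 = 0.5060
Highest R₀: strategy P with 1.7360.

1.74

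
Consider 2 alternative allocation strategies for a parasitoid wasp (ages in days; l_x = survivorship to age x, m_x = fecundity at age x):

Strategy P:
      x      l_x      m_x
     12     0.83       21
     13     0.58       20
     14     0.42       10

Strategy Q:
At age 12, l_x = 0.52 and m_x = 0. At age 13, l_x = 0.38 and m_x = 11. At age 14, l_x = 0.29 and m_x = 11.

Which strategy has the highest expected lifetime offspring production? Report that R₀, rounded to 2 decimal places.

Strategy P: R₀ = 0.83×21 + 0.58×20 + 0.42×10 = 33.2300
Strategy Q: R₀ = 0.52×0 + 0.38×11 + 0.29×11 = 7.3700
Highest R₀: strategy P with 33.2300.

33.23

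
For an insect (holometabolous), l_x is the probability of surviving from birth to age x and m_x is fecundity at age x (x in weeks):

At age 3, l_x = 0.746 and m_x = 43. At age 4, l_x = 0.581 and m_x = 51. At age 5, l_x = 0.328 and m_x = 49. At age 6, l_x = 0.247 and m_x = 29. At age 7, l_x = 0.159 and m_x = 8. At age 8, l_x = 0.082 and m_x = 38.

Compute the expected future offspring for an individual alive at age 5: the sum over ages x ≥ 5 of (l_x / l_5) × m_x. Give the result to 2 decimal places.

84.22

l_5 = 0.328. Conditional survival from age 5 to x is l_x / l_5.
  x=5: (0.328/0.328) × 49 = 49.0000
  x=6: (0.247/0.328) × 29 = 21.8384
  x=7: (0.159/0.328) × 8 = 3.8780
  x=8: (0.082/0.328) × 38 = 9.5000
Sum = 49.0000 + 21.8384 + 3.8780 + 9.5000 = 84.2165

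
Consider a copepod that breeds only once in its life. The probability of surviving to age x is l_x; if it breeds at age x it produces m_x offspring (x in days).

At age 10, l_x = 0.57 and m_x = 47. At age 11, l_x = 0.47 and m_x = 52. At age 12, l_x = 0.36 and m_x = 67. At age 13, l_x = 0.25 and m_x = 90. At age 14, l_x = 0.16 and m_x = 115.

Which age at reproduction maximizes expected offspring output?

10

Expected offspring if breeding at age x = l_x × m_x:
  age 10: 0.57 × 47 = 26.790
  age 11: 0.47 × 52 = 24.440
  age 12: 0.36 × 67 = 24.120
  age 13: 0.25 × 90 = 22.500
  age 14: 0.16 × 115 = 18.400
Maximum at age 10 (26.790).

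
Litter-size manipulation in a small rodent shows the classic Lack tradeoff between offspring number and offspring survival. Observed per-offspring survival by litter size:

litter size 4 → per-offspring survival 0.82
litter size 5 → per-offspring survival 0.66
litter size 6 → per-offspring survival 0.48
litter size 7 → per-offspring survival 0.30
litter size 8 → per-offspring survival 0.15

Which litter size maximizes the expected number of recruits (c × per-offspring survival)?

5

Expected recruits = c × s(c):
  c=4: 4 × 0.82 = 3.280
  c=5: 5 × 0.66 = 3.300
  c=6: 6 × 0.48 = 2.880
  c=7: 7 × 0.30 = 2.100
  c=8: 8 × 0.15 = 1.200
Maximum at c = 5 (3.300 recruits).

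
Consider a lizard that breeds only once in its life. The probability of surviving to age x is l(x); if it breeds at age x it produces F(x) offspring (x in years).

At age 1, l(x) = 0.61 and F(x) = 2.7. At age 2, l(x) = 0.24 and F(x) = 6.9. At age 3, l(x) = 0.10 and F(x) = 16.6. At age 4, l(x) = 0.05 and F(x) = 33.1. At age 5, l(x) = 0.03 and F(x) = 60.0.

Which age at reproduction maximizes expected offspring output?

5

Expected offspring if breeding at age x = l(x) × F(x):
  age 1: 0.61 × 2.7 = 1.647
  age 2: 0.24 × 6.9 = 1.656
  age 3: 0.10 × 16.6 = 1.660
  age 4: 0.05 × 33.1 = 1.655
  age 5: 0.03 × 60.0 = 1.800
Maximum at age 5 (1.800).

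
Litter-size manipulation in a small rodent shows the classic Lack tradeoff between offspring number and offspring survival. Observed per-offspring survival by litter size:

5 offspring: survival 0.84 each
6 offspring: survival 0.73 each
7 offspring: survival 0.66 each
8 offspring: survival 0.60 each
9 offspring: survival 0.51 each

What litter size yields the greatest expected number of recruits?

8

Expected recruits = c × s(c):
  c=5: 5 × 0.84 = 4.200
  c=6: 6 × 0.73 = 4.380
  c=7: 7 × 0.66 = 4.620
  c=8: 8 × 0.60 = 4.800
  c=9: 9 × 0.51 = 4.590
Maximum at c = 8 (4.800 recruits).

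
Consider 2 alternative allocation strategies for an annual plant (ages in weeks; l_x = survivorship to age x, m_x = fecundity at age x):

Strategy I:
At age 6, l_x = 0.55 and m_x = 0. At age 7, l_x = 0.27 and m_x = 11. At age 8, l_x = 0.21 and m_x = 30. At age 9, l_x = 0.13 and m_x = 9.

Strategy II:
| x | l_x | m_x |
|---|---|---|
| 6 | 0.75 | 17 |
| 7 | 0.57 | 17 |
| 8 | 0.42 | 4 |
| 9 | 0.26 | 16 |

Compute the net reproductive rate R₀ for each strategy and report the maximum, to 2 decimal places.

Strategy I: R₀ = 0.55×0 + 0.27×11 + 0.21×30 + 0.13×9 = 10.4400
Strategy II: R₀ = 0.75×17 + 0.57×17 + 0.42×4 + 0.26×16 = 28.2800
Highest R₀: strategy II with 28.2800.

28.28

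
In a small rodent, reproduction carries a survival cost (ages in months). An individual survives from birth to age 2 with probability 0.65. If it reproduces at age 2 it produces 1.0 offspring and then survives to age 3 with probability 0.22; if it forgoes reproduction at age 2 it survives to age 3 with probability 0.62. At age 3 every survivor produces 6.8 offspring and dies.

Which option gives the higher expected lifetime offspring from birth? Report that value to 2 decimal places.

breed at age 2: R₀ = 0.65 × (1.0 + 0.22 × 6.8) = 0.65 × 2.4960 = 1.6224
delay to age 3: R₀ = 0.65 × (0.62 × 6.8) = 0.65 × 4.2160 = 2.7404
Higher: delay to age 3 (2.7404).

2.74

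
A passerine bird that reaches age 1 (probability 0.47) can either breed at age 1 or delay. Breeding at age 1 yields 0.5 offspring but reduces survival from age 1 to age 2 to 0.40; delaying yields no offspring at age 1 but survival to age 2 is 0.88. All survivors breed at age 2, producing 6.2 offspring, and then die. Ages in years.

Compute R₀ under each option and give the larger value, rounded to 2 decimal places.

breed at age 1: R₀ = 0.47 × (0.5 + 0.40 × 6.2) = 0.47 × 2.9800 = 1.4006
delay to age 2: R₀ = 0.47 × (0.88 × 6.2) = 0.47 × 5.4560 = 2.5643
Higher: delay to age 2 (2.5643).

2.56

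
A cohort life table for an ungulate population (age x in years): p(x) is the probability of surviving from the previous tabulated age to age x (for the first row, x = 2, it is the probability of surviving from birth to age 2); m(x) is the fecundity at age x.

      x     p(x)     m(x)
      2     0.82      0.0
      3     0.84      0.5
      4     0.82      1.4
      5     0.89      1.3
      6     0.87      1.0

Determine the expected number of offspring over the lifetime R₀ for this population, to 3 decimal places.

Survivorship from birth: l_x = p_2·p_3·…·p_x.
  l_2 = 0.82000
  l_3 = 0.68880
  l_4 = 0.56482
  l_5 = 0.50269
  l_6 = 0.43734
R₀ = Σ l_x m(x):
  age 2: 0.82000 × 0.0 = 0.0000
  age 3: 0.68880 × 0.5 = 0.3444
  age 4: 0.56482 × 1.4 = 0.7907
  age 5: 0.50269 × 1.3 = 0.6535
  age 6: 0.43734 × 1.0 = 0.4373
R₀ = 0.0000 + 0.3444 + 0.7907 + 0.6535 + 0.4373 = 2.2260

2.226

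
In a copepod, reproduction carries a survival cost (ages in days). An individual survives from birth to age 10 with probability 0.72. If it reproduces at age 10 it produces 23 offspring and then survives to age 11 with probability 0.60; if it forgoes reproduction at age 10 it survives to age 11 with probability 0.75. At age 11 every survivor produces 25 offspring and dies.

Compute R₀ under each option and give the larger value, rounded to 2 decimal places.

27.36

breed at age 10: R₀ = 0.72 × (23 + 0.60 × 25) = 0.72 × 38.0000 = 27.3600
delay to age 11: R₀ = 0.72 × (0.75 × 25) = 0.72 × 18.7500 = 13.5000
Higher: breed at age 10 (27.3600).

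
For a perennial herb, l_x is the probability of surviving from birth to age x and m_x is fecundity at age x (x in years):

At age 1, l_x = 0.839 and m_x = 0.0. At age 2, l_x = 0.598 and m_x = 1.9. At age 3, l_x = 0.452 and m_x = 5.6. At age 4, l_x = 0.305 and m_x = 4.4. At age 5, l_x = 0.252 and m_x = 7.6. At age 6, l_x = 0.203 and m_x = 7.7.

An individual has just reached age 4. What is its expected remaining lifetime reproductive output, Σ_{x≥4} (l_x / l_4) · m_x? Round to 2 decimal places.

15.80

l_4 = 0.305. Conditional survival from age 4 to x is l_x / l_4.
  x=4: (0.305/0.305) × 4.4 = 4.4000
  x=5: (0.252/0.305) × 7.6 = 6.2793
  x=6: (0.203/0.305) × 7.7 = 5.1249
Sum = 4.4000 + 6.2793 + 5.1249 = 15.8043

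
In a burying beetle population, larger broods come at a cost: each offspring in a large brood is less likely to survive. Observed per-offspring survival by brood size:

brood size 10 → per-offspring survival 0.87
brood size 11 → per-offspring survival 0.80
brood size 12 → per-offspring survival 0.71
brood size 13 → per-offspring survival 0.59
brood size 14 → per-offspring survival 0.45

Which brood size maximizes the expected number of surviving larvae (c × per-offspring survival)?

Expected surviving larvae = c × s(c):
  c=10: 10 × 0.87 = 8.700
  c=11: 11 × 0.80 = 8.800
  c=12: 12 × 0.71 = 8.520
  c=13: 13 × 0.59 = 7.670
  c=14: 14 × 0.45 = 6.300
Maximum at c = 11 (8.800 surviving larvae).

11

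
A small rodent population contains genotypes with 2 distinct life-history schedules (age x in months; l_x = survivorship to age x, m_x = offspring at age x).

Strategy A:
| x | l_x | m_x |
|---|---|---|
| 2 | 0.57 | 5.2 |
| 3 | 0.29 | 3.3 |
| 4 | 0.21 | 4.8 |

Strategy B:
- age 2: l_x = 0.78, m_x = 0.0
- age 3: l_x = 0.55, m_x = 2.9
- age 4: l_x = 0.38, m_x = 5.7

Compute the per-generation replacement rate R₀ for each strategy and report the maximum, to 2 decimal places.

4.93

Strategy A: R₀ = 0.57×5.2 + 0.29×3.3 + 0.21×4.8 = 4.9290
Strategy B: R₀ = 0.78×0.0 + 0.55×2.9 + 0.38×5.7 = 3.7610
Highest R₀: strategy A with 4.9290.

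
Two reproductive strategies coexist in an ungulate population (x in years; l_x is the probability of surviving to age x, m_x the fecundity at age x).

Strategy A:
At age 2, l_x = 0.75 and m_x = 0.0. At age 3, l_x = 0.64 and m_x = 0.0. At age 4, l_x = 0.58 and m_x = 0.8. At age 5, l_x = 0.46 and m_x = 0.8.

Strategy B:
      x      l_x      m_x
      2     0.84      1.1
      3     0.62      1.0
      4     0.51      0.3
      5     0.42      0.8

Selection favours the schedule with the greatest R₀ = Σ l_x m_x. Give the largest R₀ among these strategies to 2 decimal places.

2.03

Strategy A: R₀ = 0.75×0.0 + 0.64×0.0 + 0.58×0.8 + 0.46×0.8 = 0.8320
Strategy B: R₀ = 0.84×1.1 + 0.62×1.0 + 0.51×0.3 + 0.42×0.8 = 2.0330
Highest R₀: strategy B with 2.0330.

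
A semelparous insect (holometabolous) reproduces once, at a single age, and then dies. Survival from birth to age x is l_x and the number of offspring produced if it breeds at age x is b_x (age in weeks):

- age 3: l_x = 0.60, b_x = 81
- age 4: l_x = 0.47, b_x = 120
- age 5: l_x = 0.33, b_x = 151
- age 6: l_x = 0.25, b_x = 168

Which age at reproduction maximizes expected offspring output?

Expected offspring if breeding at age x = l_x × b_x:
  age 3: 0.60 × 81 = 48.600
  age 4: 0.47 × 120 = 56.400
  age 5: 0.33 × 151 = 49.830
  age 6: 0.25 × 168 = 42.000
Maximum at age 4 (56.400).

4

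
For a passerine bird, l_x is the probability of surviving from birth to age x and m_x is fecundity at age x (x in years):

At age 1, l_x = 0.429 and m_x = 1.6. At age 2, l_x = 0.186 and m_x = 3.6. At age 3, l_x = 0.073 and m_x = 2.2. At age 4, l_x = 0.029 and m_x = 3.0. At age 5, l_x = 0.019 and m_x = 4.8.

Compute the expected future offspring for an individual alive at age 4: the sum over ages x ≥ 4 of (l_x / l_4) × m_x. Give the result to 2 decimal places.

6.14

l_4 = 0.029. Conditional survival from age 4 to x is l_x / l_4.
  x=4: (0.029/0.029) × 3.0 = 3.0000
  x=5: (0.019/0.029) × 4.8 = 3.1448
Sum = 3.0000 + 3.1448 = 6.1448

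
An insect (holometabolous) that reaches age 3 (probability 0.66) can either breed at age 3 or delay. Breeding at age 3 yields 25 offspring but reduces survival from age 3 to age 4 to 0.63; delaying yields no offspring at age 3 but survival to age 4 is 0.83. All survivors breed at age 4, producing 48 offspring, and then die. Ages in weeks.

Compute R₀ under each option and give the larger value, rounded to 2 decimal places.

breed at age 3: R₀ = 0.66 × (25 + 0.63 × 48) = 0.66 × 55.2400 = 36.4584
delay to age 4: R₀ = 0.66 × (0.83 × 48) = 0.66 × 39.8400 = 26.2944
Higher: breed at age 3 (36.4584).

36.46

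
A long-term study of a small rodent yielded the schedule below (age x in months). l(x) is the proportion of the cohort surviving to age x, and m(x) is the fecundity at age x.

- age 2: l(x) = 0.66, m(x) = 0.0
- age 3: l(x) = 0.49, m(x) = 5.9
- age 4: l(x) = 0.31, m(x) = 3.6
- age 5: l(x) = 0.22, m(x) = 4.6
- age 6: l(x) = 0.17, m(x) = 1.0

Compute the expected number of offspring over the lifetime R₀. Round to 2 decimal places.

R₀ = Σ l(x) m(x):
  age 2: 0.66 × 0.0 = 0.0000
  age 3: 0.49 × 5.9 = 2.8910
  age 4: 0.31 × 3.6 = 1.1160
  age 5: 0.22 × 4.6 = 1.0120
  age 6: 0.17 × 1.0 = 0.1700
R₀ = 0.0000 + 2.8910 + 1.1160 + 1.0120 + 0.1700 = 5.1890

5.19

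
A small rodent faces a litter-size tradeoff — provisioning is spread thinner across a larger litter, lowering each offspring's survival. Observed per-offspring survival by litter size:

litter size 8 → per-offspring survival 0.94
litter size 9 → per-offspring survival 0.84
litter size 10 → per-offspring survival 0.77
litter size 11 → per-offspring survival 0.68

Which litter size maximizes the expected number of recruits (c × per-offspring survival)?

Expected recruits = c × s(c):
  c=8: 8 × 0.94 = 7.520
  c=9: 9 × 0.84 = 7.560
  c=10: 10 × 0.77 = 7.700
  c=11: 11 × 0.68 = 7.480
Maximum at c = 10 (7.700 recruits).

10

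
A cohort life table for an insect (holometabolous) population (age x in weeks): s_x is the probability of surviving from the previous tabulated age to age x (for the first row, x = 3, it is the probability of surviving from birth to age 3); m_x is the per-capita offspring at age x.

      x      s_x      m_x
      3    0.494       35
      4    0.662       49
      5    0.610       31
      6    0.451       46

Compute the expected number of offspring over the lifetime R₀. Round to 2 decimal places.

43.64

Survivorship from birth: l_x = s_3·s_4·…·s_x.
  l_3 = 0.49400
  l_4 = 0.32703
  l_5 = 0.19949
  l_6 = 0.08997
R₀ = Σ l_x m_x:
  age 3: 0.49400 × 35 = 17.2900
  age 4: 0.32703 × 49 = 16.0245
  age 5: 0.19949 × 31 = 6.1842
  age 6: 0.08997 × 46 = 4.1386
R₀ = 17.2900 + 16.0245 + 6.1842 + 4.1386 = 43.6373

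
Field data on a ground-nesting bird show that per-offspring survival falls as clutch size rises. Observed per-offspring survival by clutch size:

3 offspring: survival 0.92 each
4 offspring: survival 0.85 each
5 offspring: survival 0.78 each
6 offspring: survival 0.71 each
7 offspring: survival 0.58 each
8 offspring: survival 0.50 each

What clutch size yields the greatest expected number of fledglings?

6

Expected fledglings = c × s(c):
  c=3: 3 × 0.92 = 2.760
  c=4: 4 × 0.85 = 3.400
  c=5: 5 × 0.78 = 3.900
  c=6: 6 × 0.71 = 4.260
  c=7: 7 × 0.58 = 4.060
  c=8: 8 × 0.50 = 4.000
Maximum at c = 6 (4.260 fledglings).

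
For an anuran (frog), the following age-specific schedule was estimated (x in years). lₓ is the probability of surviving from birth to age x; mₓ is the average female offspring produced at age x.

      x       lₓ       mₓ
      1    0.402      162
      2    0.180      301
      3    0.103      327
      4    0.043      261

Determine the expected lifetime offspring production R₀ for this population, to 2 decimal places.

164.21

R₀ = Σ lₓ mₓ:
  age 1: 0.402 × 162 = 65.1240
  age 2: 0.180 × 301 = 54.1800
  age 3: 0.103 × 327 = 33.6810
  age 4: 0.043 × 261 = 11.2230
R₀ = 65.1240 + 54.1800 + 33.6810 + 11.2230 = 164.2080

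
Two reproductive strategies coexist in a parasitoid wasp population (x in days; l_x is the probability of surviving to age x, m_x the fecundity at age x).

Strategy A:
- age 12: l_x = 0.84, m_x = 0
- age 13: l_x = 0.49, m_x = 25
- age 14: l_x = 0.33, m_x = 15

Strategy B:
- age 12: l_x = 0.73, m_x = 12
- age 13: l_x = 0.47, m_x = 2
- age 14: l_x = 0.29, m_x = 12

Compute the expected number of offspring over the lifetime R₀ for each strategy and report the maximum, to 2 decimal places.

17.20

Strategy A: R₀ = 0.84×0 + 0.49×25 + 0.33×15 = 17.2000
Strategy B: R₀ = 0.73×12 + 0.47×2 + 0.29×12 = 13.1800
Highest R₀: strategy A with 17.2000.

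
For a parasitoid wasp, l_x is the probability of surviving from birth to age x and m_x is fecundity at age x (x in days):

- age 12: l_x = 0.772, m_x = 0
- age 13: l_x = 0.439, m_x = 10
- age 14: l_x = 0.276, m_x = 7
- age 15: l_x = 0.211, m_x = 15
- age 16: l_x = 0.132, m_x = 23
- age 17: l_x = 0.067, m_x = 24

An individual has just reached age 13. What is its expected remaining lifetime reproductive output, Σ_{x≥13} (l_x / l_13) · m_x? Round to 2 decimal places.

l_13 = 0.439. Conditional survival from age 13 to x is l_x / l_13.
  x=13: (0.439/0.439) × 10 = 10.0000
  x=14: (0.276/0.439) × 7 = 4.4009
  x=15: (0.211/0.439) × 15 = 7.2096
  x=16: (0.132/0.439) × 23 = 6.9157
  x=17: (0.067/0.439) × 24 = 3.6629
Sum = 10.0000 + 4.4009 + 7.2096 + 6.9157 + 3.6629 = 32.1891

32.19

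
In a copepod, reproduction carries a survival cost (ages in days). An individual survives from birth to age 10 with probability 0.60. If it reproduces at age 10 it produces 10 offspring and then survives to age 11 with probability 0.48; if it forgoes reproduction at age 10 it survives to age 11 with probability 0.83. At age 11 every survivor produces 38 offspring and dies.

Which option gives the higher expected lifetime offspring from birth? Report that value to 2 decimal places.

18.92

breed at age 10: R₀ = 0.60 × (10 + 0.48 × 38) = 0.60 × 28.2400 = 16.9440
delay to age 11: R₀ = 0.60 × (0.83 × 38) = 0.60 × 31.5400 = 18.9240
Higher: delay to age 11 (18.9240).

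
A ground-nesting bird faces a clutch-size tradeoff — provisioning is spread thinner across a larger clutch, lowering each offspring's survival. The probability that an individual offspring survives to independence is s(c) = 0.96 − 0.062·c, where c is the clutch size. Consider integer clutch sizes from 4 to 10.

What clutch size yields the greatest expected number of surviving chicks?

8

Expected surviving chicks = c × s(c):
  c=4: 4 × 0.712 = 2.848
  c=5: 5 × 0.650 = 3.250
  c=6: 6 × 0.588 = 3.528
  c=7: 7 × 0.526 = 3.682
  c=8: 8 × 0.464 = 3.712
  c=9: 9 × 0.402 = 3.618
  c=10: 10 × 0.340 = 3.400
Maximum at c = 8 (3.712 surviving chicks).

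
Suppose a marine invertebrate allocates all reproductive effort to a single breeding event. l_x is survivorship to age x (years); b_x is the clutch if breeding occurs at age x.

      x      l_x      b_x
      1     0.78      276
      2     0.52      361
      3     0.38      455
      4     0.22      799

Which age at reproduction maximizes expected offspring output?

1

Expected offspring if breeding at age x = l_x × b_x:
  age 1: 0.78 × 276 = 215.280
  age 2: 0.52 × 361 = 187.720
  age 3: 0.38 × 455 = 172.900
  age 4: 0.22 × 799 = 175.780
Maximum at age 1 (215.280).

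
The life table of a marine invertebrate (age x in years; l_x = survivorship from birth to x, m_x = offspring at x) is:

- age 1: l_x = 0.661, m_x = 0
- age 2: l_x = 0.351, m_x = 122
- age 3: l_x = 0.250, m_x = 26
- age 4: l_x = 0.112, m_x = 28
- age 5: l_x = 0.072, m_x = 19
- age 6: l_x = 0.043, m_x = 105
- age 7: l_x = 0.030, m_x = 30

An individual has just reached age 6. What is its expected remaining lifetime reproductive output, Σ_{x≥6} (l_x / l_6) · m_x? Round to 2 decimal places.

125.93

l_6 = 0.043. Conditional survival from age 6 to x is l_x / l_6.
  x=6: (0.043/0.043) × 105 = 105.0000
  x=7: (0.030/0.043) × 30 = 20.9302
Sum = 105.0000 + 20.9302 = 125.9302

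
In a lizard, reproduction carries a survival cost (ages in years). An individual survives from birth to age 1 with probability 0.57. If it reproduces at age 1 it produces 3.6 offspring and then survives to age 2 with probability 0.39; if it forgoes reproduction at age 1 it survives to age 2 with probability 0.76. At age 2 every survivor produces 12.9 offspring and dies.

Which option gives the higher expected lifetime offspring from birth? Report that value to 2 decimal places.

5.59

breed at age 1: R₀ = 0.57 × (3.6 + 0.39 × 12.9) = 0.57 × 8.6310 = 4.9197
delay to age 2: R₀ = 0.57 × (0.76 × 12.9) = 0.57 × 9.8040 = 5.5883
Higher: delay to age 2 (5.5883).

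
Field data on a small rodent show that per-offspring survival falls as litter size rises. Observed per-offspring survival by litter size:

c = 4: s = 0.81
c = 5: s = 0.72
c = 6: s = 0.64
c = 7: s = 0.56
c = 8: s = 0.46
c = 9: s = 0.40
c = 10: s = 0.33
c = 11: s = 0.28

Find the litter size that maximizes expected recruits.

7

Expected recruits = c × s(c):
  c=4: 4 × 0.81 = 3.240
  c=5: 5 × 0.72 = 3.600
  c=6: 6 × 0.64 = 3.840
  c=7: 7 × 0.56 = 3.920
  c=8: 8 × 0.46 = 3.680
  c=9: 9 × 0.40 = 3.600
  c=10: 10 × 0.33 = 3.300
  c=11: 11 × 0.28 = 3.080
Maximum at c = 7 (3.920 recruits).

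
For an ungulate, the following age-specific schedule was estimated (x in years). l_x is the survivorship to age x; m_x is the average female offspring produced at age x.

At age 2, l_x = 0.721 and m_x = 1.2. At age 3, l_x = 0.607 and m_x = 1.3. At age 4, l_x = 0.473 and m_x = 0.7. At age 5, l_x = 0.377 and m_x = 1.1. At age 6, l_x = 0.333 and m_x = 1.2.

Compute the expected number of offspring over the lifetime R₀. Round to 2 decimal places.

2.80

R₀ = Σ l_x m_x:
  age 2: 0.721 × 1.2 = 0.8652
  age 3: 0.607 × 1.3 = 0.7891
  age 4: 0.473 × 0.7 = 0.3311
  age 5: 0.377 × 1.1 = 0.4147
  age 6: 0.333 × 1.2 = 0.3996
R₀ = 0.8652 + 0.7891 + 0.3311 + 0.4147 + 0.3996 = 2.7997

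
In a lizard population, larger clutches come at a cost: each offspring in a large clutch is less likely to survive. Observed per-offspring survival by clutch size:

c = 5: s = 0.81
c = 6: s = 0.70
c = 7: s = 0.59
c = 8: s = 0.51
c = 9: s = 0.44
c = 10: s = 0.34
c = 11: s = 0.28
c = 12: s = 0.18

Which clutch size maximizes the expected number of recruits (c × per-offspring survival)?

Expected recruits = c × s(c):
  c=5: 5 × 0.81 = 4.050
  c=6: 6 × 0.70 = 4.200
  c=7: 7 × 0.59 = 4.130
  c=8: 8 × 0.51 = 4.080
  c=9: 9 × 0.44 = 3.960
  c=10: 10 × 0.34 = 3.400
  c=11: 11 × 0.28 = 3.080
  c=12: 12 × 0.18 = 2.160
Maximum at c = 6 (4.200 recruits).

6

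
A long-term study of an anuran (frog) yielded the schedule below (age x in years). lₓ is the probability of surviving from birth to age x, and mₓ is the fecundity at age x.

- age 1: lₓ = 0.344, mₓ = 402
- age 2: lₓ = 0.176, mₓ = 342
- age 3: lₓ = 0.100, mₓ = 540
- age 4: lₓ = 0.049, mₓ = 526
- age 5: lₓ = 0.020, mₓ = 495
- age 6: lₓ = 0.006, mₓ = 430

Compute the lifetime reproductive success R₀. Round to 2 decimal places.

290.73

R₀ = Σ lₓ mₓ:
  age 1: 0.344 × 402 = 138.2880
  age 2: 0.176 × 342 = 60.1920
  age 3: 0.100 × 540 = 54.0000
  age 4: 0.049 × 526 = 25.7740
  age 5: 0.020 × 495 = 9.9000
  age 6: 0.006 × 430 = 2.5800
R₀ = 138.2880 + 60.1920 + 54.0000 + 25.7740 + 9.9000 + 2.5800 = 290.7340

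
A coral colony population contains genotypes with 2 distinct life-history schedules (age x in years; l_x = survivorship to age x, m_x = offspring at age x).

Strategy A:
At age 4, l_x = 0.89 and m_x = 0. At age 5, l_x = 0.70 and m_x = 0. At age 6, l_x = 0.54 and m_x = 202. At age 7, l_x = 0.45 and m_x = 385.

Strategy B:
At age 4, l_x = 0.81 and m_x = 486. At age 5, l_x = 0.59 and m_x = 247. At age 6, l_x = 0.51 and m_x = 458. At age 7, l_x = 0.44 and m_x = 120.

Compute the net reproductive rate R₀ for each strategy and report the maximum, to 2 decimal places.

825.77

Strategy A: R₀ = 0.89×0 + 0.70×0 + 0.54×202 + 0.45×385 = 282.3300
Strategy B: R₀ = 0.81×486 + 0.59×247 + 0.51×458 + 0.44×120 = 825.7700
Highest R₀: strategy B with 825.7700.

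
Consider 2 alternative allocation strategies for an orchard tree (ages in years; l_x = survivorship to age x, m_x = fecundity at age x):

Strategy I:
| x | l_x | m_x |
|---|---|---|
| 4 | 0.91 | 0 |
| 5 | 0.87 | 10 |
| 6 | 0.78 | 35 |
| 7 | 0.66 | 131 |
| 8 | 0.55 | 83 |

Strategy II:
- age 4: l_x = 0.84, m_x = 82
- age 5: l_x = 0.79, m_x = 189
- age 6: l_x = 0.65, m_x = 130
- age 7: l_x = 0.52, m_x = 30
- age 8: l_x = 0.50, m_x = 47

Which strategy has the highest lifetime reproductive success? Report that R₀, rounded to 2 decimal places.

Strategy I: R₀ = 0.91×0 + 0.87×10 + 0.78×35 + 0.66×131 + 0.55×83 = 168.1100
Strategy II: R₀ = 0.84×82 + 0.79×189 + 0.65×130 + 0.52×30 + 0.50×47 = 341.7900
Highest R₀: strategy II with 341.7900.

341.79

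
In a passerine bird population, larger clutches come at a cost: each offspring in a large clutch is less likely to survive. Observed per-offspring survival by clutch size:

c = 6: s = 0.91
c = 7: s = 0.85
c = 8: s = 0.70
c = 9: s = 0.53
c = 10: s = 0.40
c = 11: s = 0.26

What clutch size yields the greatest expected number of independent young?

Expected independent young = c × s(c):
  c=6: 6 × 0.91 = 5.460
  c=7: 7 × 0.85 = 5.950
  c=8: 8 × 0.70 = 5.600
  c=9: 9 × 0.53 = 4.770
  c=10: 10 × 0.40 = 4.000
  c=11: 11 × 0.26 = 2.860
Maximum at c = 7 (5.950 independent young).

7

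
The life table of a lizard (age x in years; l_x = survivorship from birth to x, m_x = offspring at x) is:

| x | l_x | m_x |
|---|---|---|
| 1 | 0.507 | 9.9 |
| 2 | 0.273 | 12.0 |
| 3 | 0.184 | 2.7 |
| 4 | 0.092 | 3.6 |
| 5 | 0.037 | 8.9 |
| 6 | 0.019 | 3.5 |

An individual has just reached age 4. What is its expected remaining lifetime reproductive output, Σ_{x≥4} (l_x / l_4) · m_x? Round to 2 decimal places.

7.90

l_4 = 0.092. Conditional survival from age 4 to x is l_x / l_4.
  x=4: (0.092/0.092) × 3.6 = 3.6000
  x=5: (0.037/0.092) × 8.9 = 3.5793
  x=6: (0.019/0.092) × 3.5 = 0.7228
Sum = 3.6000 + 3.5793 + 0.7228 = 7.9022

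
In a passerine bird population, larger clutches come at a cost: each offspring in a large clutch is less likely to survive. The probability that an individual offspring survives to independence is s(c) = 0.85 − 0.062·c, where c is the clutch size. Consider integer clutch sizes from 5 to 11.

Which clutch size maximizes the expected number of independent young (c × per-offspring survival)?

7

Expected independent young = c × s(c):
  c=5: 5 × 0.540 = 2.700
  c=6: 6 × 0.478 = 2.868
  c=7: 7 × 0.416 = 2.912
  c=8: 8 × 0.354 = 2.832
  c=9: 9 × 0.292 = 2.628
  c=10: 10 × 0.230 = 2.300
  c=11: 11 × 0.168 = 1.848
Maximum at c = 7 (2.912 independent young).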